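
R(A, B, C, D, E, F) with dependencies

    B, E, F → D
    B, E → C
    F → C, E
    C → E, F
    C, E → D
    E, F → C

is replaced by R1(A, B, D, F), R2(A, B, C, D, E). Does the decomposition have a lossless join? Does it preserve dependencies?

Lossless test: (A, B, D)⁺ = {A, B, D}, which is a superkey of neither fragment — lossy.
Dependency preservation: the restricted closure of {F} across the fragments never reaches {C, E}, so F → C, E cannot be enforced without a join — not preserved.

lossy and not dependency-preserving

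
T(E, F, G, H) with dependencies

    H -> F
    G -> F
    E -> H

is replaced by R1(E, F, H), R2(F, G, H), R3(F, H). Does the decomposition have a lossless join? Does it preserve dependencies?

lossy but dependency-preserving

Lossless test (chase): applying each FD to every pair of rows produces no changes in the tableau, so no row becomes fully distinguished — the join is lossy.
Dependency preservation: every FD's attributes lie within a single fragment, so each can be enforced locally — preserved.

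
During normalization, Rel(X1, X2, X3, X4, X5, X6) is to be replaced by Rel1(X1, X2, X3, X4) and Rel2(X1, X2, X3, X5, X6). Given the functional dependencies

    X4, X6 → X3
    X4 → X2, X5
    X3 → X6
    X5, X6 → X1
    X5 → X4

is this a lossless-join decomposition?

No

Common attributes: Rel1 ∩ Rel2 = {X1, X2, X3}.
Closure of {X1, X2, X3}: X3 → X6 applies, adding X6. So (X1, X2, X3)⁺ = {X1, X2, X3, X6}.
The closure contains neither all of Rel1 = {X1, X2, X3, X4} nor all of Rel2 = {X1, X2, X3, X5, X6}, so the common attributes are not a superkey of either fragment. The join is lossy.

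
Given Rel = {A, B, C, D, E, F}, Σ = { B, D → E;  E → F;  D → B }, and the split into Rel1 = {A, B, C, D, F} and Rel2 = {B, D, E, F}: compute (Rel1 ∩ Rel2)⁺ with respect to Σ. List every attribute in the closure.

Rel1 ∩ Rel2 = {B, D, F}.
B, D → E applies, adding E
Closure: {B, D, E, F}.

B, D, E, F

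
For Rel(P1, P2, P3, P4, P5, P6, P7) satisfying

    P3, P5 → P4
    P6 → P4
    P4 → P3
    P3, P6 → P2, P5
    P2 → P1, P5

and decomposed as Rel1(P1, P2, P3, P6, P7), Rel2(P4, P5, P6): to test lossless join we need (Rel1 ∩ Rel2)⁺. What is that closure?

Rel1 ∩ Rel2 = {P6}.
P6 → P4 applies, adding P4
P4 → P3 applies, adding P3
P3, P6 → P2, P5 applies, adding P2, P5
P2 → P1, P5 applies, adding P1
Closure: {P1, P2, P3, P4, P5, P6}.

P1, P2, P3, P4, P5, P6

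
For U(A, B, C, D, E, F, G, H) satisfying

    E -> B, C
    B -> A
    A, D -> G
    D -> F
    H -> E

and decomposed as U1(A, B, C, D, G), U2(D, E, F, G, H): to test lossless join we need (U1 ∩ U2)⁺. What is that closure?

D, F, G

U1 ∩ U2 = {D, G}.
D → F applies, adding F
Closure: {D, F, G}.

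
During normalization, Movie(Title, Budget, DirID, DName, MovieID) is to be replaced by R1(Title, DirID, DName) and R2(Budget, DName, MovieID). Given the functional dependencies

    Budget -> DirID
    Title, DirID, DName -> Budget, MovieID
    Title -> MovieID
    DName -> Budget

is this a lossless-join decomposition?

No

Common attributes: R1 ∩ R2 = {DName}.
Closure of {DName}: DName → Budget applies, adding Budget; Budget → DirID applies, adding DirID. So (DName)⁺ = {Budget, DirID, DName}.
The closure contains neither all of R1 = {Title, DirID, DName} nor all of R2 = {Budget, DName, MovieID}, so the common attributes are not a superkey of either fragment. The join is lossy.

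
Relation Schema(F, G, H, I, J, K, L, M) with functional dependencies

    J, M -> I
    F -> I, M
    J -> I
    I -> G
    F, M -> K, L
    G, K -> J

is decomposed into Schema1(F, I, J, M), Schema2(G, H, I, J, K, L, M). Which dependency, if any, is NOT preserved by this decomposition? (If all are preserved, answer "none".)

F, M -> K, L

Check F, M → K, L: no single fragment contains all of {F, K, L, M}, and the restricted closure of {F, M} across the fragments never reaches {K, L}.
J, M → I is preserved.
F → I, M is preserved.
J → I is preserved.
I → G is preserved.
G, K → J is preserved.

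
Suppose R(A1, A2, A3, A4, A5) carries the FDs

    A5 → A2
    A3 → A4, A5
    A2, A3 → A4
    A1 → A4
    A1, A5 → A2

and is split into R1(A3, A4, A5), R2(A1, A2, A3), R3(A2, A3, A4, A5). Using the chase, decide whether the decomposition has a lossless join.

Chase test. Columns are A1, A2, A3, A4, A5; row i has aⱼ where attribute j ∈ Ri, else bᵢⱼ.
Initial tableau (one row per fragment):
  row 1: b11 b12 a3 a4 a5
  row 2: a1 a2 a3 b24 b25
  row 3: b31 a2 a3 a4 a5
Rows 1 and 3 agree on A5; apply A5→A2 and equate their A2 entries.
Rows 1 and 2 agree on A3; apply A3→A4, A5 and equate their A4, A5 entries.
Row 2 is now all distinguished symbols — the join is lossless.

Yes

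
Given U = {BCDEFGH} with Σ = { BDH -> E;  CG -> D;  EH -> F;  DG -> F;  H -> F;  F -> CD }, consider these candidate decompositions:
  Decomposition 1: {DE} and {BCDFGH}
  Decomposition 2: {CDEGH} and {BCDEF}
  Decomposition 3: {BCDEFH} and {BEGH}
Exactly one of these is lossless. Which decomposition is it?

Decomposition 3

Decomposition 1: common = {D}, closure = {D} → lossy.
Decomposition 2: common = {CDE}, closure = {CDE} → lossy.
Decomposition 3: common = {BEH}, closure = {BCDEFH} → lossless.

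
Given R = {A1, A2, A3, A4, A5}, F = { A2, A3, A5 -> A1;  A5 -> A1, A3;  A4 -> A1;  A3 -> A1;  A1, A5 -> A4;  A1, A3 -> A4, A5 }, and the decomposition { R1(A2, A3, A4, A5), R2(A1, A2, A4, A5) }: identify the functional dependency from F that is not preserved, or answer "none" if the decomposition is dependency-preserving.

none

A2, A3, A5 → A1: restricted closure across fragments reaches A1.
A5 → A1, A3: restricted closure across fragments reaches A1, A3.
A4 → A1 lies within R2.
A3 → A1: restricted closure across fragments reaches A1.
A1, A5 → A4 lies within R2.
A1, A3 → A4, A5: restricted closure across fragments reaches A4, A5.
Every dependency is enforceable on the fragments, so the decomposition is dependency-preserving.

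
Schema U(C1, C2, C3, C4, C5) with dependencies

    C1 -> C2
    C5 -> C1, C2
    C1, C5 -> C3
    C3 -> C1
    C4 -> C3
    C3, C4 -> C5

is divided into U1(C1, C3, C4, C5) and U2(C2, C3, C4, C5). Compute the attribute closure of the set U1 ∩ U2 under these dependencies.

U1 ∩ U2 = {C3, C4, C5}.
C5 → C1, C2 applies, adding C1, C2
Closure: {C1, C2, C3, C4, C5}.

C1, C2, C3, C4, C5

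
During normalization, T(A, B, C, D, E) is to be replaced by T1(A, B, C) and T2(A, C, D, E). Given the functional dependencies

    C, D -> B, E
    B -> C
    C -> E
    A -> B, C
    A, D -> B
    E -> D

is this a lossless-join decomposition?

Yes

Common attributes: T1 ∩ T2 = {A, C}.
Closure of {A, C}: C → E applies, adding E; A → B, C applies, adding B; E → D applies, adding D. So (A, C)⁺ = {A, B, C, D, E}.
This closure contains every attribute of T1, so T1 ∩ T2 → T1. The join is lossless.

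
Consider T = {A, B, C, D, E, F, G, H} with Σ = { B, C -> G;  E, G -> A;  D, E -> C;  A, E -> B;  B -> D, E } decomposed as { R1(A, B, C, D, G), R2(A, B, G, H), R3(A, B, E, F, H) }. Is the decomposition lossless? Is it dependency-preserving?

lossless but not dependency-preserving

Lossless test (chase): Rows 1 and 2 agree on B; apply B→D, E and equate their D, E entries. Rows 1 and 3 agree on B; apply B→D, E and equate their D, E entries. Rows 1 and 2 agree on D, E; apply D, E→C and equate their C entries. Rows 1 and 3 agree on D, E; apply D, E→C and equate their C entries. Rows 1 and 3 agree on B, C; apply B, C→G and equate their G entries. Row 3 is now all distinguished symbols — the join is lossless.
Dependency preservation: the restricted closure of {E, G} across the fragments never reaches {A}, so E, G → A cannot be enforced without a join — not preserved.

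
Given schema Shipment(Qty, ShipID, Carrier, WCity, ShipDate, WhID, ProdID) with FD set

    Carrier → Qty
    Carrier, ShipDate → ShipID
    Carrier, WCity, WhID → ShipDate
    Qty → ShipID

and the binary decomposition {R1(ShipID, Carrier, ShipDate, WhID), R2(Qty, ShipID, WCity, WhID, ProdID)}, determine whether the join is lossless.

Common attributes: R1 ∩ R2 = {ShipID, WhID}.
No dependency enlarges {ShipID, WhID}, so (ShipID, WhID)⁺ = {ShipID, WhID}.
The closure contains neither all of R1 = {ShipID, Carrier, ShipDate, WhID} nor all of R2 = {Qty, ShipID, WCity, WhID, ProdID}, so the common attributes are not a superkey of either fragment. The join is lossy.

No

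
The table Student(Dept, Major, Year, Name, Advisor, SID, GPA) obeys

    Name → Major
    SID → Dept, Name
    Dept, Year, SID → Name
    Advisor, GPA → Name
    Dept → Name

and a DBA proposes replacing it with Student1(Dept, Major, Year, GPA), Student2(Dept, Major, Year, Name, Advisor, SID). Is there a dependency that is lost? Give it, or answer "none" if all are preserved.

Advisor, GPA → Name

Check Advisor, GPA → Name: no single fragment contains all of {Name, Advisor, GPA}, and the restricted closure of {Advisor, GPA} across the fragments never reaches {Name}.
Name → Major is preserved.
SID → Dept, Name is preserved.
Dept, Year, SID → Name is preserved.
Dept → Name is preserved.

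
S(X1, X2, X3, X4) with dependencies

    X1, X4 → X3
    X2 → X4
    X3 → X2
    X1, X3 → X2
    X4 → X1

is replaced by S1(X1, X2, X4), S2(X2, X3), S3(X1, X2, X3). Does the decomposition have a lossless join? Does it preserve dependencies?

lossless and dependency-preserving

Lossless test (chase): Rows 1 and 2 agree on X2; apply X2→X4 and equate their X4 entries. Rows 1 and 3 agree on X2; apply X2→X4 and equate their X4 entries. Rows 1 and 2 agree on X4; apply X4→X1 and equate their X1 entries. Rows 1 and 2 agree on X1, X4; apply X1, X4→X3 and equate their X3 entries. Row 1 is now all distinguished symbols — the join is lossless.
Dependency preservation: X1, X4 → X3 is not contained in any single fragment, but the restricted closure of its left-hand side across the fragments still reaches the right-hand side; the remaining FDs each lie inside some fragment. All dependencies are preserved.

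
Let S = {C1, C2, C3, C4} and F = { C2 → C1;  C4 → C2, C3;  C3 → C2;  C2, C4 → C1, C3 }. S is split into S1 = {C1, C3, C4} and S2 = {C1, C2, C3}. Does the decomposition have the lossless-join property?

Yes

Common attributes: S1 ∩ S2 = {C1, C3}.
Closure of {C1, C3}: C3 → C2 applies, adding C2. So (C1, C3)⁺ = {C1, C2, C3}.
This closure contains every attribute of S2, so S1 ∩ S2 → S2. The join is lossless.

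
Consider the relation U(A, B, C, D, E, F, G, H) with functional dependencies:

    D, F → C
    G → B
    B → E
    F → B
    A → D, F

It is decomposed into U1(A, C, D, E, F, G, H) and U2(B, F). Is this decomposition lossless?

Yes

Common attributes: U1 ∩ U2 = {F}.
Closure of {F}: F → B applies, adding B; B → E applies, adding E. So (F)⁺ = {B, E, F}.
This closure contains every attribute of U2, so U1 ∩ U2 → U2. The join is lossless.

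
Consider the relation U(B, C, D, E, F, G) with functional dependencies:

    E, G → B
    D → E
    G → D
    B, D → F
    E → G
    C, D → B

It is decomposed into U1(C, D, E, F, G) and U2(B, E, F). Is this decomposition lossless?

Yes

Common attributes: U1 ∩ U2 = {E, F}.
Closure of {E, F}: E → G applies, adding G; E, G → B applies, adding B; G → D applies, adding D. So (E, F)⁺ = {B, D, E, F, G}.
This closure contains every attribute of U2, so U1 ∩ U2 → U2. The join is lossless.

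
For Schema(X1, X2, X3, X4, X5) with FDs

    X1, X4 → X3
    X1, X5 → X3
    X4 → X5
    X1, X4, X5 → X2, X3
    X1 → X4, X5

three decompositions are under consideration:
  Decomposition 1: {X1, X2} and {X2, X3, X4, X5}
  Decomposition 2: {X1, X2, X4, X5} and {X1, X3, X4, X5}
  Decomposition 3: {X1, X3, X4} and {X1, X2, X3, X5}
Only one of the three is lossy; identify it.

Decomposition 1: common = {X2}, closure = {X2} → lossy.
Decomposition 2: common = {X1, X4, X5}, closure = {X1, X2, X3, X4, X5} → lossless.
Decomposition 3: common = {X1, X3}, closure = {X1, X2, X3, X4, X5} → lossless.

Decomposition 1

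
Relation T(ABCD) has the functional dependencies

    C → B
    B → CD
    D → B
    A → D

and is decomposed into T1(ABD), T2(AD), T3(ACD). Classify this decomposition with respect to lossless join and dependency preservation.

Lossless test (chase): Rows 1 and 2 agree on D; apply D→B and equate their B entries. Rows 1 and 3 agree on D; apply D→B and equate their B entries. Rows 1 and 2 agree on B; apply B→CD and equate their CD entries. Rows 1 and 3 agree on B; apply B→CD and equate their CD entries. Row 1 is now all distinguished symbols — the join is lossless.
Dependency preservation: C → B; B → CD are not contained in any single fragment, but the restricted closure of each left-hand side across the fragments still reaches the right-hand side; the remaining FDs each lie inside some fragment. All dependencies are preserved.

lossless and dependency-preserving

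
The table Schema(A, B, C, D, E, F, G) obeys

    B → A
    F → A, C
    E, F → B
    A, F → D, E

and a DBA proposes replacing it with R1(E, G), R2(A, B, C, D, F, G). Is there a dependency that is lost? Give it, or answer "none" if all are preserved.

Check A, F → D, E: no single fragment contains all of {A, D, E, F}, and the restricted closure of {A, F} across the fragments never reaches {D, E}.
B → A is preserved.
F → A, C is preserved.
E, F → B is preserved.

A, F → D, E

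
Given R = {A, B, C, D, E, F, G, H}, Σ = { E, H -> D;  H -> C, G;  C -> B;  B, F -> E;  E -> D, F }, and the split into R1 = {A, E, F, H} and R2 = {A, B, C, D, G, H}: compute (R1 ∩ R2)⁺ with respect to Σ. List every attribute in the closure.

A, B, C, G, H

R1 ∩ R2 = {A, H}.
H → C, G applies, adding C, G
C → B applies, adding B
Closure: {A, B, C, G, H}.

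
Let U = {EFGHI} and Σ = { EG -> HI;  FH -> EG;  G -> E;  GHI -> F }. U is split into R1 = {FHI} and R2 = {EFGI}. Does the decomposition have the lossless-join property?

No

Common attributes: R1 ∩ R2 = {FI}.
No dependency enlarges {FI}, so (FI)⁺ = {FI}.
The closure contains neither all of R1 = {FHI} nor all of R2 = {EFGI}, so the common attributes are not a superkey of either fragment. The join is lossy.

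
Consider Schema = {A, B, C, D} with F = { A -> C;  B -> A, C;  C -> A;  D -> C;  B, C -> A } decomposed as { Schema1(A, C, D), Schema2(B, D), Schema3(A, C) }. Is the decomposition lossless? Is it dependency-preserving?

lossless but not dependency-preserving

Lossless test (chase): Rows 1 and 2 agree on D; apply D→C and equate their C entries. Rows 1 and 2 agree on C; apply C→A and equate their A entries. Row 2 is now all distinguished symbols — the join is lossless.
Dependency preservation: the restricted closure of {B} across the fragments never reaches {A, C}, so B → A, C cannot be enforced without a join — not preserved.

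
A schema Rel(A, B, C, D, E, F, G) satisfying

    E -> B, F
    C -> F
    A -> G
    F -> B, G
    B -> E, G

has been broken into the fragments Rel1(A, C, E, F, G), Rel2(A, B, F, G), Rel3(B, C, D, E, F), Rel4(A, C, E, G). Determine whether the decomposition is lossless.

Chase test. Columns are A, B, C, D, E, F, G; row i has aⱼ where attribute j ∈ Reli, else bᵢⱼ.
Initial tableau (one row per fragment):
  row 1: a1 b12 a3 b14 a5 a6 a7
  row 2: a1 a2 b23 b24 b25 a6 a7
  row 3: b31 a2 a3 a4 a5 a6 b37
  row 4: a1 b42 a3 b44 a5 b46 a7
Rows 1 and 3 agree on E; apply E→B, F and equate their B, F entries.
Rows 1 and 4 agree on E; apply E→B, F and equate their B, F entries.
Rows 1 and 3 agree on F; apply F→B, G and equate their B, G entries.
Rows 1 and 2 agree on B; apply B→E, G and equate their E, G entries.
No row becomes fully distinguished — the join is lossy.

No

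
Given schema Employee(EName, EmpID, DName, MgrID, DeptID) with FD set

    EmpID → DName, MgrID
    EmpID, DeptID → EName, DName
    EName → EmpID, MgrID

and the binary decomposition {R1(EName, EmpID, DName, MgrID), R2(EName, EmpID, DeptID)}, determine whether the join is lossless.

Common attributes: R1 ∩ R2 = {EName, EmpID}.
Closure of {EName, EmpID}: EmpID → DName, MgrID applies, adding DName, MgrID. So (EName, EmpID)⁺ = {EName, EmpID, DName, MgrID}.
This closure contains every attribute of R1, so R1 ∩ R2 → R1. The join is lossless.

Yes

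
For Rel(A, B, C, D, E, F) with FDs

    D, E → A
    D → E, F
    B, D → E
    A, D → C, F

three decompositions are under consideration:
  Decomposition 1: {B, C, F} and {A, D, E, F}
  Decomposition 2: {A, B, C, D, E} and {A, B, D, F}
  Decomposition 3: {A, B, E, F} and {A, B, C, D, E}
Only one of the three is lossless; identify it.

Decomposition 2

Decomposition 1: common = {F}, closure = {F} → lossy.
Decomposition 2: common = {A, B, D}, closure = {A, B, C, D, E, F} → lossless.
Decomposition 3: common = {A, B, E}, closure = {A, B, E} → lossy.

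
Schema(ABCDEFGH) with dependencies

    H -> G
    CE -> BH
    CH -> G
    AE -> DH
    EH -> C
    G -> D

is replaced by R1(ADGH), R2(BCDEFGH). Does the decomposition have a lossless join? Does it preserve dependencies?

lossy and not dependency-preserving

Lossless test: (DGH)⁺ = {DGH}, which is a superkey of neither fragment — lossy.
Dependency preservation: the restricted closure of {AE} across the fragments never reaches {DH}, so AE → DH cannot be enforced without a join — not preserved.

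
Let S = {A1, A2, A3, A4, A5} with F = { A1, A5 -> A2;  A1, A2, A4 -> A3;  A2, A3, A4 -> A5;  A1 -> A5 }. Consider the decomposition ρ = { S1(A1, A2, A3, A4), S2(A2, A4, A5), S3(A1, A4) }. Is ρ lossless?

Chase test. Columns are A1, A2, A3, A4, A5; row i has aⱼ where attribute j ∈ Si, else bᵢⱼ.
Initial tableau (one row per fragment):
  row 1: a1 a2 a3 a4 b15
  row 2: b21 a2 b23 a4 a5
  row 3: a1 b32 b33 a4 b35
Rows 1 and 3 agree on A1; apply A1→A5 and equate their A5 entries.
Rows 1 and 3 agree on A1, A5; apply A1, A5→A2 and equate their A2 entries.
Rows 1 and 3 agree on A1, A2, A4; apply A1, A2, A4→A3 and equate their A3 entries.
No row becomes fully distinguished — the join is lossy.

No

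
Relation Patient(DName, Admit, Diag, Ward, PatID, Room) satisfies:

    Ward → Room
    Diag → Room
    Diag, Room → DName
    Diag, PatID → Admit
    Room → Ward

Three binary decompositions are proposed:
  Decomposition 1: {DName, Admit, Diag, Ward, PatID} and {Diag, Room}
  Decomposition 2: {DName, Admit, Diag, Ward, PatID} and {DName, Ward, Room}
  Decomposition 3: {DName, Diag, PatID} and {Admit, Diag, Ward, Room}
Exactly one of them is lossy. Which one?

Decomposition 3

Decomposition 1: common = {Diag}, closure = {DName, Diag, Ward, Room} → lossless.
Decomposition 2: common = {DName, Ward}, closure = {DName, Ward, Room} → lossless.
Decomposition 3: common = {Diag}, closure = {DName, Diag, Ward, Room} → lossy.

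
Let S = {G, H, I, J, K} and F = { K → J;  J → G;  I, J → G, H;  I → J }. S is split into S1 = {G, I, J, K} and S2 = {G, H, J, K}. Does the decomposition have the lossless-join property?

No

Common attributes: S1 ∩ S2 = {G, J, K}.
No dependency enlarges {G, J, K}, so (G, J, K)⁺ = {G, J, K}.
The closure contains neither all of S1 = {G, I, J, K} nor all of S2 = {G, H, J, K}, so the common attributes are not a superkey of either fragment. The join is lossy.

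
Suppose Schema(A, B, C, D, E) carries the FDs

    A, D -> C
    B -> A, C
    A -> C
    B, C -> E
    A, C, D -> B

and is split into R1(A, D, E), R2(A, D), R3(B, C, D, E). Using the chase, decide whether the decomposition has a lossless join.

Chase test. Columns are A, B, C, D, E; row i has aⱼ where attribute j ∈ Ri, else bᵢⱼ.
Initial tableau (one row per fragment):
  row 1: a1 b12 b13 a4 a5
  row 2: a1 b22 b23 a4 b25
  row 3: b31 a2 a3 a4 a5
Rows 1 and 2 agree on A, D; apply A, D→C and equate their C entries.
Rows 1 and 2 agree on A, C, D; apply A, C, D→B and equate their B entries.
Rows 1 and 2 agree on B, C; apply B, C→E and equate their E entries.
No row becomes fully distinguished — the join is lossy.

No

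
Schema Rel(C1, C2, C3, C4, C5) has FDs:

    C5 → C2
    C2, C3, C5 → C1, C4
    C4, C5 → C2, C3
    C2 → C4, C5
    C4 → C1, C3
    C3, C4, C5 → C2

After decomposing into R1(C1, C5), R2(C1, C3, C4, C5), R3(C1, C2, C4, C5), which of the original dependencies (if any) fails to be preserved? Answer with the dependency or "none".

C5 → C2 lies within R3.
C2, C3, C5 → C1, C4: restricted closure across fragments reaches C1, C4.
C4, C5 → C2, C3: restricted closure across fragments reaches C2, C3.
C2 → C4, C5 lies within R3.
C4 → C1, C3 lies within R2.
C3, C4, C5 → C2: restricted closure across fragments reaches C2.
Every dependency is enforceable on the fragments, so the decomposition is dependency-preserving.

none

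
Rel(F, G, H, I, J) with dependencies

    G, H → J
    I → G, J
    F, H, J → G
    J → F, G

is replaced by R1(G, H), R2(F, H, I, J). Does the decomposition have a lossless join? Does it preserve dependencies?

lossy and not dependency-preserving

Lossless test: (H)⁺ = {H}, which is a superkey of neither fragment — lossy.
Dependency preservation: the restricted closure of {G, H} across the fragments never reaches {J}, so G, H → J cannot be enforced without a join — not preserved.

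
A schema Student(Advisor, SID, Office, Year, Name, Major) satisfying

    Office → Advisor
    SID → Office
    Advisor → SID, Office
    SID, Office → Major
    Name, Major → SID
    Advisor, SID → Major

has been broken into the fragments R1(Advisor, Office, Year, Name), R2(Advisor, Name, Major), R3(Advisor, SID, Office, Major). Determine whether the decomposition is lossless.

Yes

Chase test. Columns are Advisor, SID, Office, Year, Name, Major; row i has aⱼ where attribute j ∈ Ri, else bᵢⱼ.
Initial tableau (one row per fragment):
  row 1: a1 b12 a3 a4 a5 b16
  row 2: a1 b22 b23 b24 a5 a6
  row 3: a1 a2 a3 b34 b35 a6
Rows 1 and 2 agree on Advisor; apply Advisor→SID, Office and equate their SID, Office entries.
Rows 1 and 3 agree on Advisor; apply Advisor→SID, Office and equate their SID, Office entries.
Rows 1 and 2 agree on SID, Office; apply SID, Office→Major and equate their Major entries.
Row 1 is now all distinguished symbols — the join is lossless.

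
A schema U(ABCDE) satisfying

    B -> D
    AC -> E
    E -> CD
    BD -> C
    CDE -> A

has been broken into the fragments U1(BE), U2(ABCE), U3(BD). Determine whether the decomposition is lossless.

Yes

Chase test. Columns are ABCDE; row i has aⱼ where attribute j ∈ Ui, else bᵢⱼ.
Initial tableau (one row per fragment):
  row 1: b11 a2 b13 b14 a5
  row 2: a1 a2 a3 b24 a5
  row 3: b31 a2 b33 a4 b35
Rows 1 and 2 agree on B; apply B→D and equate their D entries.
Rows 1 and 3 agree on B; apply B→D and equate their D entries.
Rows 1 and 2 agree on E; apply E→CD and equate their CD entries.
Rows 1 and 3 agree on BD; apply BD→C and equate their C entries.
Rows 1 and 2 agree on CDE; apply CDE→A and equate their A entries.
Row 1 is now all distinguished symbols — the join is lossless.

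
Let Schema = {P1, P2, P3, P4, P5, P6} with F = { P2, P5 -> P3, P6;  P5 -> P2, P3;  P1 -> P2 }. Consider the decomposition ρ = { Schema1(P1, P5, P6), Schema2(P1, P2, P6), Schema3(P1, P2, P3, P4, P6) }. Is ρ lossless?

Chase test. Columns are P1, P2, P3, P4, P5, P6; row i has aⱼ where attribute j ∈ Schemai, else bᵢⱼ.
Initial tableau (one row per fragment):
  row 1: a1 b12 b13 b14 a5 a6
  row 2: a1 a2 b23 b24 b25 a6
  row 3: a1 a2 a3 a4 b35 a6
Rows 1 and 2 agree on P1; apply P1→P2 and equate their P2 entries.
No row becomes fully distinguished — the join is lossy.

No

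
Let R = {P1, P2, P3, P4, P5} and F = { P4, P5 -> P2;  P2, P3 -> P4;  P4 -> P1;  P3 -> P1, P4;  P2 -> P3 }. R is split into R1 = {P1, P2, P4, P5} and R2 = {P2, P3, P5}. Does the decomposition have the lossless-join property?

Yes

Common attributes: R1 ∩ R2 = {P2, P5}.
Closure of {P2, P5}: P2 → P3 applies, adding P3; P2, P3 → P4 applies, adding P4; P4 → P1 applies, adding P1. So (P2, P5)⁺ = {P1, P2, P3, P4, P5}.
This closure contains every attribute of R1, so R1 ∩ R2 → R1. The join is lossless.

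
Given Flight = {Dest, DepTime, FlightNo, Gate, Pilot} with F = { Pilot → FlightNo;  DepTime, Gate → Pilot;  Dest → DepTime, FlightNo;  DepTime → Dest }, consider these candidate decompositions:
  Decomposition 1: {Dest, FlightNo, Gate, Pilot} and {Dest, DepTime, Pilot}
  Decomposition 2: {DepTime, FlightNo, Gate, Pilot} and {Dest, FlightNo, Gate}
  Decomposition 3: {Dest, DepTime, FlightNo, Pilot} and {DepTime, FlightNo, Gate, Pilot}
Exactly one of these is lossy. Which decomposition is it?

Decomposition 2

Decomposition 1: common = {Dest, Pilot}, closure = {Dest, DepTime, FlightNo, Pilot} → lossless.
Decomposition 2: common = {FlightNo, Gate}, closure = {FlightNo, Gate} → lossy.
Decomposition 3: common = {DepTime, FlightNo, Pilot}, closure = {Dest, DepTime, FlightNo, Pilot} → lossless.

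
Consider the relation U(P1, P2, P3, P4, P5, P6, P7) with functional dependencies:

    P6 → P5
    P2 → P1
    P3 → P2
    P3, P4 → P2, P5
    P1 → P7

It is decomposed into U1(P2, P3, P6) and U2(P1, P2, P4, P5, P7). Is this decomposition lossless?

No

Common attributes: U1 ∩ U2 = {P2}.
Closure of {P2}: P2 → P1 applies, adding P1; P1 → P7 applies, adding P7. So (P2)⁺ = {P1, P2, P7}.
The closure contains neither all of U1 = {P2, P3, P6} nor all of U2 = {P1, P2, P4, P5, P7}, so the common attributes are not a superkey of either fragment. The join is lossy.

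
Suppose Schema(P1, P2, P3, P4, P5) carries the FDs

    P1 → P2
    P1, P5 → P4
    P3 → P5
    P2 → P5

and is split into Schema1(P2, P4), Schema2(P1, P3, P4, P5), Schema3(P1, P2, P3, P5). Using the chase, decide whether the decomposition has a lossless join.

Yes

Chase test. Columns are P1, P2, P3, P4, P5; row i has aⱼ where attribute j ∈ Schemai, else bᵢⱼ.
Initial tableau (one row per fragment):
  row 1: b11 a2 b13 a4 b15
  row 2: a1 b22 a3 a4 a5
  row 3: a1 a2 a3 b34 a5
Rows 2 and 3 agree on P1; apply P1→P2 and equate their P2 entries.
Rows 2 and 3 agree on P1, P5; apply P1, P5→P4 and equate their P4 entries.
Rows 1 and 2 agree on P2; apply P2→P5 and equate their P5 entries.
Row 2 is now all distinguished symbols — the join is lossless.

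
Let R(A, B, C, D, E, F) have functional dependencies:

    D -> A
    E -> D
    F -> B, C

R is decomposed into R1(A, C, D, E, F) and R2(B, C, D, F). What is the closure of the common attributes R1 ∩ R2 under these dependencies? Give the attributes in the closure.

A, B, C, D, F

R1 ∩ R2 = {C, D, F}.
D → A applies, adding A
F → B, C applies, adding B
Closure: {A, B, C, D, F}.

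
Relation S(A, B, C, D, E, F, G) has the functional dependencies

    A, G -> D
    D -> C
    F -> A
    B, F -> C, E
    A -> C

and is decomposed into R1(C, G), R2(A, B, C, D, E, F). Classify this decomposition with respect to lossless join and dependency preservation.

lossy and not dependency-preserving

Lossless test: (C)⁺ = {C}, which is a superkey of neither fragment — lossy.
Dependency preservation: the restricted closure of {A, G} across the fragments never reaches {D}, so A, G → D cannot be enforced without a join — not preserved.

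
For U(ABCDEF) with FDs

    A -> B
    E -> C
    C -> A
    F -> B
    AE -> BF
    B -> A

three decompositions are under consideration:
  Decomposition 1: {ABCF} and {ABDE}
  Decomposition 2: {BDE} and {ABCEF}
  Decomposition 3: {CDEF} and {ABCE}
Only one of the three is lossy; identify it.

Decomposition 1

Decomposition 1: common = {AB}, closure = {AB} → lossy.
Decomposition 2: common = {BE}, closure = {ABCEF} → lossless.
Decomposition 3: common = {CE}, closure = {ABCEF} → lossless.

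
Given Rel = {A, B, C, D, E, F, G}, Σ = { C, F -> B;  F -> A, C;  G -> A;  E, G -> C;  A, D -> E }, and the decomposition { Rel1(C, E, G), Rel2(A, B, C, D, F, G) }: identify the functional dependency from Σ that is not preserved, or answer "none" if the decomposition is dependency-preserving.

A, D -> E

Check A, D → E: no single fragment contains all of {A, D, E}, and the restricted closure of {A, D} across the fragments never reaches {E}.
C, F → B is preserved.
F → A, C is preserved.
G → A is preserved.
E, G → C is preserved.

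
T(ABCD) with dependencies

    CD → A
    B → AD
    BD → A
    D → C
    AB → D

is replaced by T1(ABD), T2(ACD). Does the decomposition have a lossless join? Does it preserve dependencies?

Lossless test: (AD)⁺ = {ACD}, which contains all of one fragment — lossless.
Dependency preservation: every FD's attributes lie within a single fragment, so each can be enforced locally — preserved.

lossless and dependency-preserving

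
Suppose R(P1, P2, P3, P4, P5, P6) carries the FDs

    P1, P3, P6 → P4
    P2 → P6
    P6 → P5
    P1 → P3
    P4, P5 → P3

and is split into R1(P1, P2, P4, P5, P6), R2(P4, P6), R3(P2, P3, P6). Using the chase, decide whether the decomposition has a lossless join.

No

Chase test. Columns are P1, P2, P3, P4, P5, P6; row i has aⱼ where attribute j ∈ Ri, else bᵢⱼ.
Initial tableau (one row per fragment):
  row 1: a1 a2 b13 a4 a5 a6
  row 2: b21 b22 b23 a4 b25 a6
  row 3: b31 a2 a3 b34 b35 a6
Rows 1 and 2 agree on P6; apply P6→P5 and equate their P5 entries.
Rows 1 and 3 agree on P6; apply P6→P5 and equate their P5 entries.
Rows 1 and 2 agree on P4, P5; apply P4, P5→P3 and equate their P3 entries.
No row becomes fully distinguished — the join is lossy.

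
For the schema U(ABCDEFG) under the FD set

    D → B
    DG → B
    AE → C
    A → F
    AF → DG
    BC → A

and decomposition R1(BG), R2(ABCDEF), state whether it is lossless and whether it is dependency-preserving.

lossy and not dependency-preserving

Lossless test: (B)⁺ = {B}, which is a superkey of neither fragment — lossy.
Dependency preservation: the restricted closure of {AF} across the fragments never reaches {DG}, so AF → DG cannot be enforced without a join — not preserved.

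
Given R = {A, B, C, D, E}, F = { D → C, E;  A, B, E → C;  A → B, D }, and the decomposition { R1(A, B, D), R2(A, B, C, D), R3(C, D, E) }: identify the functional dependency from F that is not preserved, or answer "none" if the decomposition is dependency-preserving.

D → C, E lies within R3.
A, B, E → C: restricted closure across fragments reaches C.
A → B, D lies within R1.
Every dependency is enforceable on the fragments, so the decomposition is dependency-preserving.

none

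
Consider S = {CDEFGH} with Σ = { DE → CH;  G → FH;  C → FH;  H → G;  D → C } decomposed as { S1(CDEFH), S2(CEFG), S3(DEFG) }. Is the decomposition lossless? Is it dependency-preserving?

lossless but not dependency-preserving

Lossless test (chase): Rows 1 and 3 agree on DE; apply DE→CH and equate their CH entries. Rows 2 and 3 agree on G; apply G→FH and equate their FH entries. Rows 1 and 2 agree on H; apply H→G and equate their G entries. Row 1 is now all distinguished symbols — the join is lossless.
Dependency preservation: the restricted closure of {G} across the fragments never reaches {FH}, so G → FH cannot be enforced without a join — not preserved.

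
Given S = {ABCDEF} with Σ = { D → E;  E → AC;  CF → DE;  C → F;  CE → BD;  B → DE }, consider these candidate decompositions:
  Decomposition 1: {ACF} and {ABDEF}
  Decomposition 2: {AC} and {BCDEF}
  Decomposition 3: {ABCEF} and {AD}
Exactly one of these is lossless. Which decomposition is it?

Decomposition 2

Decomposition 1: common = {AF}, closure = {AF} → lossy.
Decomposition 2: common = {C}, closure = {ABCDEF} → lossless.
Decomposition 3: common = {A}, closure = {A} → lossy.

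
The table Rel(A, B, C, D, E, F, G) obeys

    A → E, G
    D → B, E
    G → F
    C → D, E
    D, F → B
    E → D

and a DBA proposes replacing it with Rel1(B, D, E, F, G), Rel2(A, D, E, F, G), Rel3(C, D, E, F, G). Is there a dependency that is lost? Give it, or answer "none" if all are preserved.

A → E, G lies within Rel2.
D → B, E lies within Rel1.
G → F lies within Rel1.
C → D, E lies within Rel3.
D, F → B lies within Rel1.
E → D lies within Rel1.
Every dependency is enforceable on the fragments, so the decomposition is dependency-preserving.

none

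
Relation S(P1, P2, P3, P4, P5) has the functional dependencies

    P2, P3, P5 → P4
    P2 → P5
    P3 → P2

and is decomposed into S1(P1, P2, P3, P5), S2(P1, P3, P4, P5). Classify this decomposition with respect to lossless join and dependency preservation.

Lossless test: (P1, P3, P5)⁺ = {P1, P2, P3, P4, P5}, which contains all of one fragment — lossless.
Dependency preservation: P2, P3, P5 → P4 is not contained in any single fragment, but the restricted closure of its left-hand side across the fragments still reaches the right-hand side; the remaining FDs each lie inside some fragment. All dependencies are preserved.

lossless and dependency-preserving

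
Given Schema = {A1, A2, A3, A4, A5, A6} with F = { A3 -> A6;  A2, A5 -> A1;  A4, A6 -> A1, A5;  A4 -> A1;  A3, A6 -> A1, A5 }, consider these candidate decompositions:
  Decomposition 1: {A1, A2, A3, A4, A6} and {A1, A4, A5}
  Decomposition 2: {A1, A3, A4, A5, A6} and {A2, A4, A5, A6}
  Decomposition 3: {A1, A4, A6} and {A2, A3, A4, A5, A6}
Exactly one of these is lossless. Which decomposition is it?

Decomposition 3

Decomposition 1: common = {A1, A4}, closure = {A1, A4} → lossy.
Decomposition 2: common = {A4, A5, A6}, closure = {A1, A4, A5, A6} → lossy.
Decomposition 3: common = {A4, A6}, closure = {A1, A4, A5, A6} → lossless.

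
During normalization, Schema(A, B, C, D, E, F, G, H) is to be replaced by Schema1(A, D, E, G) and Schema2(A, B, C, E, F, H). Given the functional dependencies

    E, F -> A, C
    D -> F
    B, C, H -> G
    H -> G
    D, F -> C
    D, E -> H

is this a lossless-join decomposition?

Common attributes: Schema1 ∩ Schema2 = {A, E}.
No dependency enlarges {A, E}, so (A, E)⁺ = {A, E}.
The closure contains neither all of Schema1 = {A, D, E, G} nor all of Schema2 = {A, B, C, E, F, H}, so the common attributes are not a superkey of either fragment. The join is lossy.

No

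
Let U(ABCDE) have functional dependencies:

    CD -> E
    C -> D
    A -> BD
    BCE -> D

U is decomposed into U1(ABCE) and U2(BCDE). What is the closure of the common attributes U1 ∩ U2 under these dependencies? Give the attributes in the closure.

BCDE

U1 ∩ U2 = {BCE}.
C → D applies, adding D
Closure: {BCDE}.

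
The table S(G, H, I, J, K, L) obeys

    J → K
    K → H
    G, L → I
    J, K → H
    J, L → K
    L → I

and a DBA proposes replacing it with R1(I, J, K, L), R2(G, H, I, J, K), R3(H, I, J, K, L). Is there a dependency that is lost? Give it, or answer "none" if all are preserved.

J → K lies within R1.
K → H lies within R2.
G, L → I: restricted closure across fragments reaches I.
J, K → H lies within R2.
J, L → K lies within R1.
L → I lies within R1.
Every dependency is enforceable on the fragments, so the decomposition is dependency-preserving.

none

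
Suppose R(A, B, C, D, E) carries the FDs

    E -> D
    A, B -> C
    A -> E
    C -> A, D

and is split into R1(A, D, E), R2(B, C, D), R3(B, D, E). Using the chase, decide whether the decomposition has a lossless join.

No

Chase test. Columns are A, B, C, D, E; row i has aⱼ where attribute j ∈ Ri, else bᵢⱼ.
Initial tableau (one row per fragment):
  row 1: a1 b12 b13 a4 a5
  row 2: b21 a2 a3 a4 b25
  row 3: b31 a2 b33 a4 a5
No row becomes fully distinguished — the join is lossy.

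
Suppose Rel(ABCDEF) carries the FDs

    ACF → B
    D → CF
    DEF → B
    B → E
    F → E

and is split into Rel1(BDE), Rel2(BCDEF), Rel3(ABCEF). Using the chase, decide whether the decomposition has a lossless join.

Chase test. Columns are ABCDEF; row i has aⱼ where attribute j ∈ Reli, else bᵢⱼ.
Initial tableau (one row per fragment):
  row 1: b11 a2 b13 a4 a5 b16
  row 2: b21 a2 a3 a4 a5 a6
  row 3: a1 a2 a3 b34 a5 a6
Rows 1 and 2 agree on D; apply D→CF and equate their CF entries.
No row becomes fully distinguished — the join is lossy.

No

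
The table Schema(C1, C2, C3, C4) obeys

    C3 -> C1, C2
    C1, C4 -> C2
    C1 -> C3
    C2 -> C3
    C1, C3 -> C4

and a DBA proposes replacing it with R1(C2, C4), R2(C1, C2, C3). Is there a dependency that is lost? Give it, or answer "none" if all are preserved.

none

C3 → C1, C2 lies within R2.
C1, C4 → C2: restricted closure across fragments reaches C2.
C1 → C3 lies within R2.
C2 → C3 lies within R2.
C1, C3 → C4: restricted closure across fragments reaches C4.
Every dependency is enforceable on the fragments, so the decomposition is dependency-preserving.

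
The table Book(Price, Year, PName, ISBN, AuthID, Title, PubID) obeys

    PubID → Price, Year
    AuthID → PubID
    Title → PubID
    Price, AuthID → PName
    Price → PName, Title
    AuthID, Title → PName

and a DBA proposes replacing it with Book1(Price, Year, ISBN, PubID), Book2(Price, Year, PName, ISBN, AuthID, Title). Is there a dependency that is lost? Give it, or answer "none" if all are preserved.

PubID → Price, Year lies within Book1.
AuthID → PubID: restricted closure across fragments reaches PubID.
Title → PubID: restricted closure across fragments reaches PubID.
Price, AuthID → PName lies within Book2.
Price → PName, Title lies within Book2.
AuthID, Title → PName lies within Book2.
Every dependency is enforceable on the fragments, so the decomposition is dependency-preserving.

none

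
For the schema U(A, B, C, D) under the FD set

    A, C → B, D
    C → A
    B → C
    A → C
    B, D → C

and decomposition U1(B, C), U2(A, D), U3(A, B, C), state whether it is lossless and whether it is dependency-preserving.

lossless and dependency-preserving

Lossless test (chase): Rows 1 and 3 agree on C; apply C→A and equate their A entries. Rows 1 and 2 agree on A; apply A→C and equate their C entries. Rows 1 and 2 agree on A, C; apply A, C→B, D and equate their B, D entries. Rows 1 and 3 agree on A, C; apply A, C→B, D and equate their B, D entries. Row 1 is now all distinguished symbols — the join is lossless.
Dependency preservation: A, C → B, D; B, D → C are not contained in any single fragment, but the restricted closure of each left-hand side across the fragments still reaches the right-hand side; the remaining FDs each lie inside some fragment. All dependencies are preserved.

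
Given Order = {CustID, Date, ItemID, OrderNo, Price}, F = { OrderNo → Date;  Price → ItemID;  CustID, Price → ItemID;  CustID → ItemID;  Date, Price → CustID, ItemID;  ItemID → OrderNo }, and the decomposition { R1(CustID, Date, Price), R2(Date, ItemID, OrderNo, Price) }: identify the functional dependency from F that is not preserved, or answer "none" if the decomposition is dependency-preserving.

Check CustID → ItemID: no single fragment contains all of {CustID, ItemID}, and the restricted closure of {CustID} across the fragments never reaches {ItemID}.
OrderNo → Date is preserved.
Price → ItemID is preserved.
CustID, Price → ItemID is preserved.
Date, Price → CustID, ItemID is preserved.
ItemID → OrderNo is preserved.

CustID → ItemID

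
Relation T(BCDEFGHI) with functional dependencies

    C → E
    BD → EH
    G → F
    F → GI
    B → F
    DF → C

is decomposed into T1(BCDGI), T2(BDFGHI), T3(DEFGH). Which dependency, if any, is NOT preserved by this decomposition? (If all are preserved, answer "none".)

C → E

Check C → E: no single fragment contains all of {CE}, and the restricted closure of {C} across the fragments never reaches {E}.
BD → EH is preserved.
G → F is preserved.
F → GI is preserved.
B → F is preserved.
DF → C is preserved.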